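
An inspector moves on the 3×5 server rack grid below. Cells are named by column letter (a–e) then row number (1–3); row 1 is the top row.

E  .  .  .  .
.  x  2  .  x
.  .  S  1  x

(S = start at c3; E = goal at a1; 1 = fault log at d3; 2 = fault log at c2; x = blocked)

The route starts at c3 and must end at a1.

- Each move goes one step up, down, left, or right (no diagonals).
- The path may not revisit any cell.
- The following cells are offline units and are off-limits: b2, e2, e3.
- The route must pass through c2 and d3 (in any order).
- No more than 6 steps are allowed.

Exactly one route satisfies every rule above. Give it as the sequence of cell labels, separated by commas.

c3, d3, d2, c2, c1, b1, a1

Any route must reach c2 and d3 and still end at a1 within 6 moves, so the order of the required stops is forced.
Route from c3: right to d3, up to d2, left to c2, up to c1, 2× left (reaching a1) — 6 moves in all.
Check: all required cells visited; 6 ≤ 6 moves.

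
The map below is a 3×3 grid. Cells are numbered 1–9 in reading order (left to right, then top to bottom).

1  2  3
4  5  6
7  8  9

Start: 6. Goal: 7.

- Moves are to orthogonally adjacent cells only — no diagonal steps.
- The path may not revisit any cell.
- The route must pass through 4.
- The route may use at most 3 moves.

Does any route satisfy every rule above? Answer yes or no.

One route that works: 6 → 5 → 4 → 7.

yes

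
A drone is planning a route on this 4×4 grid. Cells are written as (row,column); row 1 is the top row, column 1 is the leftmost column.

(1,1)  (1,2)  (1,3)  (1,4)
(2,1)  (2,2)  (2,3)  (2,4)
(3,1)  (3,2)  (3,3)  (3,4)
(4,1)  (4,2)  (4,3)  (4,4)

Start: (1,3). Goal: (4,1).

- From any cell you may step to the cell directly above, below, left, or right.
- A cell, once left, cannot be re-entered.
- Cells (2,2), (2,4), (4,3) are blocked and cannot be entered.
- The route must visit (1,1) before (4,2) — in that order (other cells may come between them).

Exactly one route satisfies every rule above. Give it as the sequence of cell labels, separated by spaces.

The waypoints must appear in the order (1,1), (4,2), with no cell reused.
Route from (1,3): left 2 to (1,1), down 2 to (3,1), right 1 to (3,2), down 1 to (4,2), left 1 to (4,1) — 7 moves in all.
Check: order respected ((1,1) at step 2, (4,2) at step 6).

(1,3) (1,2) (1,1) (2,1) (3,1) (3,2) (4,2) (4,1)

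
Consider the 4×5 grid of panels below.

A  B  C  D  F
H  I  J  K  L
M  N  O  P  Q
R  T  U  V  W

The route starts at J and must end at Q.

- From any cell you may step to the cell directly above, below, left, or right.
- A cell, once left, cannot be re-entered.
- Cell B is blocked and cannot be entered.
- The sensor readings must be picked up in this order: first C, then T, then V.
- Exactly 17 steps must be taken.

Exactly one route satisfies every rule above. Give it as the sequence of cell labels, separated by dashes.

The waypoints must appear in the order C, T, V, with no cell reused.
Route from J: up to C, 2× right (reaching F), down to L, left to K, down to P, 2× left (reaching N), up to I, left to H, 2× down (reaching R), 4× right (reaching W), up to Q — 17 moves in all.
Check: order respected (C at step 1, T at step 13, V at step 15); 17 moves as required.

J - C - D - F - L - K - P - O - N - I - H - M - R - T - U - V - W - Q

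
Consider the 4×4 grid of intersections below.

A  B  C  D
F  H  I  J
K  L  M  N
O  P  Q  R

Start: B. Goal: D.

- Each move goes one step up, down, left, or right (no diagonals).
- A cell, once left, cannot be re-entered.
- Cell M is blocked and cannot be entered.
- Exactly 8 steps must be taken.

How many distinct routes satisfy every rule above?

3

Need simple routes of exactly 8 moves from B to D (Manhattan distance 2, so 3 moves are spent on a detour and 3 undoing it).
Enumerating: B H L P Q R N J D | B A F K L H I C D | B A F K L H I J D.
That gives 3 routes.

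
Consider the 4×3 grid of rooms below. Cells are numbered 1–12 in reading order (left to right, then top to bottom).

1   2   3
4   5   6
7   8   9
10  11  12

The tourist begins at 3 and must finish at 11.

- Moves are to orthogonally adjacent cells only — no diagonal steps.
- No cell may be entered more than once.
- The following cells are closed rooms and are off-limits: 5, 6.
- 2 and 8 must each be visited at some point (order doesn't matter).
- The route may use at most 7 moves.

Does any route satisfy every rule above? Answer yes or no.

yes

One route that works: 3 → 2 → 1 → 4 → 7 → 8 → 11.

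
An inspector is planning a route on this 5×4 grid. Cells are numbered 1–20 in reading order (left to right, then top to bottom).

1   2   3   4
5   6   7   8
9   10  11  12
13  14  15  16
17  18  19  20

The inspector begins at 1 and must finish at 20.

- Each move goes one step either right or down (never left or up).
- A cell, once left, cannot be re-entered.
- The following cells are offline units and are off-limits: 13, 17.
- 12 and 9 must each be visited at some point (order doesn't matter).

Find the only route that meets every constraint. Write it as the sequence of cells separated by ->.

1 -> 5 -> 9 -> 10 -> 11 -> 12 -> 16 -> 20

Moves only go right or down, so the column and row indices never decrease.
Route from 1: down 2 to 9, right 3 to 12, down 2 to 20 — 7 moves in all.
Check: all required cells visited.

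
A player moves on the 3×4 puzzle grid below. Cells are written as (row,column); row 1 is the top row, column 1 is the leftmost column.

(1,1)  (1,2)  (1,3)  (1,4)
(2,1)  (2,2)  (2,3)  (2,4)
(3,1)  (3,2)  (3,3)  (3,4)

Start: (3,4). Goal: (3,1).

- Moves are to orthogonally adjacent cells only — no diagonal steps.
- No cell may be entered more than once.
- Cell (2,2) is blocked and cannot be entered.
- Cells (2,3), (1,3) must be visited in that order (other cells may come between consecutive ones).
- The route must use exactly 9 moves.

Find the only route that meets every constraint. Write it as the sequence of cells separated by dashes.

The waypoints must appear in the order (2,3), (1,3), with no cell reused.
Route from (3,4): left to (3,3), up to (2,3), right to (2,4), up to (1,4), 3× left (reaching (1,1)), 2× down (reaching (3,1)) — 9 moves in all.
Check: order respected ((2,3) at step 2, (1,3) at step 5); 9 moves as required.

(3,4) - (3,3) - (2,3) - (2,4) - (1,4) - (1,3) - (1,2) - (1,1) - (2,1) - (3,1)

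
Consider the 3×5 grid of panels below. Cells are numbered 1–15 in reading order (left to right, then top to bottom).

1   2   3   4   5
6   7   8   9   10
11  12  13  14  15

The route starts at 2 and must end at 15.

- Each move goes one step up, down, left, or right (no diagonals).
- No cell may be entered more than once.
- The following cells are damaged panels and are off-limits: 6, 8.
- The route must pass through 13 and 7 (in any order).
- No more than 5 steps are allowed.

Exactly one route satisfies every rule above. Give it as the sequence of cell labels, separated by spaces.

Any route must reach 13 and 7 and still end at 15 within 5 moves, so the order of the required stops is forced.
Route from 2: down 2 to 12, right 3 to 15 — 5 moves in all.
Check: all required cells visited; 5 ≤ 5 moves.

2 7 12 13 14 15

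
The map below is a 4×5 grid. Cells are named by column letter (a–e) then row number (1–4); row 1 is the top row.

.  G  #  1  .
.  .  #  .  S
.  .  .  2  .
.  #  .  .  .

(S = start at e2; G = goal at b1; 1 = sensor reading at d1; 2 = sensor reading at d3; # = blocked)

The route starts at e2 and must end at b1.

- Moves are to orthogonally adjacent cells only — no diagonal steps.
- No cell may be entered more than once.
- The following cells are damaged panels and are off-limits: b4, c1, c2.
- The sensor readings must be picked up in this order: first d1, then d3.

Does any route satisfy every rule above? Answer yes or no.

yes

One route that works: e2 → e1 → d1 → d2 → d3 → c3 → b3 → b2 → b1.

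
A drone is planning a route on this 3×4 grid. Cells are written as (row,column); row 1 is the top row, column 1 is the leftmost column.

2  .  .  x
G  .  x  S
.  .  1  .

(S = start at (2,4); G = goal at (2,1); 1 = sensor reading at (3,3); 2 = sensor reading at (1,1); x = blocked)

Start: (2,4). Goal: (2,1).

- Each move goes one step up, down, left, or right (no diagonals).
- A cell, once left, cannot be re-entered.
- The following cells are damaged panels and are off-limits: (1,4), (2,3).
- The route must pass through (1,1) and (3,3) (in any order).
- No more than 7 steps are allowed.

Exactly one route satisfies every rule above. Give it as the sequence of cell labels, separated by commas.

The budget equals the shortest possible length, so every move has to be on a shortest route through the required cells.
Route from (2,4): down 1 to (3,4), left 2 to (3,2), up 2 to (1,2), left 1 to (1,1), down 1 to (2,1) — 7 moves in all.
Check: all required cells visited; 7 ≤ 7 moves.

(2,4), (3,4), (3,3), (3,2), (2,2), (1,2), (1,1), (2,1)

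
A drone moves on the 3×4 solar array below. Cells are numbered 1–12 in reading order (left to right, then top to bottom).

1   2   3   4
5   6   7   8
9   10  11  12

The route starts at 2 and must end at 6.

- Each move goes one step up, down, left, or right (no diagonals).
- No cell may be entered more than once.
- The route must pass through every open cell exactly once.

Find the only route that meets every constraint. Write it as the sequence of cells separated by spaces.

Need to visit all 12 open cells exactly once, starting at 2 and ending at 6.
Cell 1 has only two open neighbours (5 and 2), so the path must pass straight through it: one of those is the cell it's entered from and the other is where it exits.
Route from 2: left 1 to 1, down 2 to 9, right 3 to 12, up 2 to 4, left 1 to 3, down 1 to 7, left 1 to 6 — 11 moves in all.
Check: all 12 open cells covered.

2 1 5 9 10 11 12 8 4 3 7 6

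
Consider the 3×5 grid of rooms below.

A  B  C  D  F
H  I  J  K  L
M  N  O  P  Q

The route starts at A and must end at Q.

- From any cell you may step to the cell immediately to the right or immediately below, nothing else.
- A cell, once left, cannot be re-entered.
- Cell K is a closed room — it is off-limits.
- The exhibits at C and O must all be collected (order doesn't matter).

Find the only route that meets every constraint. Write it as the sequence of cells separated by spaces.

A B C J O P Q

Moves only go right or down, so the column and row indices never decrease.
Route from A: 2× right (reaching C), 2× down (reaching O), 2× right (reaching Q) — 6 moves in all.
Check: all required cells visited.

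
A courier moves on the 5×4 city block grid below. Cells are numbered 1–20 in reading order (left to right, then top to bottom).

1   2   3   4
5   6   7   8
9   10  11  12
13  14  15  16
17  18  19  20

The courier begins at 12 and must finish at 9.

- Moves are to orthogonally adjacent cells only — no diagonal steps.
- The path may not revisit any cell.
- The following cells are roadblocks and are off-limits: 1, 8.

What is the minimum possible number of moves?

3

The Manhattan distance from 12 to 9 is |3−3| + |4−1| = 3, so at least 3 moves are needed.
A route of 3 moves achieves this: 12 → 11 → 10 → 9.
Since 3 matches the lower bound, it is optimal.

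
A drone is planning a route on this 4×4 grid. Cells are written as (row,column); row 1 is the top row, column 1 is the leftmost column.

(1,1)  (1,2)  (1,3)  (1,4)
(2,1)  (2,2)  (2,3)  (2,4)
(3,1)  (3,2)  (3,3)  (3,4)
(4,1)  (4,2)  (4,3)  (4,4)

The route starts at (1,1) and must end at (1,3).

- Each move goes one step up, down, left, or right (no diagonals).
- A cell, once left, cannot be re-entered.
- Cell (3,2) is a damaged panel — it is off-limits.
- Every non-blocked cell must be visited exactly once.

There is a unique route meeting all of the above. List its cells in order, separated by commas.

(1,1), (1,2), (2,2), (2,1), (3,1), (4,1), (4,2), (4,3), (4,4), (3,4), (3,3), (2,3), (2,4), (1,4), (1,3)

Need to visit all 15 open cells exactly once, starting at (1,1) and ending at (1,3).
Cell (4,4) has only two open neighbours ((3,4) and (4,3)), so the path must pass straight through it: one of those is the cell it's entered from and the other is where it exits.
Route from (1,1): right to (1,2), down to (2,2), left to (2,1), 2× down (reaching (4,1)), 3× right (reaching (4,4)), up to (3,4), left to (3,3), up to (2,3), right to (2,4), up to (1,4), left to (1,3) — 14 moves in all.
Check: all 15 open cells covered.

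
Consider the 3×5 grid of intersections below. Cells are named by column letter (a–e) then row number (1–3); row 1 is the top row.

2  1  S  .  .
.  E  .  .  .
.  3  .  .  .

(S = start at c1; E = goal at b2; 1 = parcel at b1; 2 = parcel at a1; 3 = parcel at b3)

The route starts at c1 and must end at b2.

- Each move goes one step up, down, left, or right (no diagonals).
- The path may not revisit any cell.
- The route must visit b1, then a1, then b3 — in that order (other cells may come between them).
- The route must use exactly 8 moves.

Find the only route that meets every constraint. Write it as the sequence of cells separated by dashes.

c1 - b1 - a1 - a2 - a3 - b3 - c3 - c2 - b2

The waypoints must appear in the order b1, a1, b3, with no cell reused.
Route from c1: 2× left (reaching a1), 2× down (reaching a3), 2× right (reaching c3), up to c2, left to b2 — 8 moves in all.
Check: order respected (1 at step 1, 2 at step 2, 3 at step 5); 8 moves as required.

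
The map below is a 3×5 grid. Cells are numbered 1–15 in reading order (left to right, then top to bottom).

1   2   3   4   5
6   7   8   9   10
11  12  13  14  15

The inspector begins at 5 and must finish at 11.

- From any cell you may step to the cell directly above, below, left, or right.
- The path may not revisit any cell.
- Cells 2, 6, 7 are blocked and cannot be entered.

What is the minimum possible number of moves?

6

The Manhattan distance from 5 to 11 is |1−3| + |5−1| = 6, so at least 6 moves are needed.
A route of 6 moves achieves this: 5 → 10 → 15 → 14 → 13 → 12 → 11.
Since 6 matches the lower bound, it is optimal.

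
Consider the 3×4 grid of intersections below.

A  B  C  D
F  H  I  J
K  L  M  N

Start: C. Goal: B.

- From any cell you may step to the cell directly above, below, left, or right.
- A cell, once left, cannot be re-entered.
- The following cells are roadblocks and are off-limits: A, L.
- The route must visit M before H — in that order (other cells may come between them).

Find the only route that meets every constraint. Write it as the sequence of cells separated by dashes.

C - D - J - N - M - I - H - B

The waypoints must appear in the order M, H, with no cell reused.
Route from C: right 1 to D, down 2 to N, left 1 to M, up 1 to I, left 1 to H, up 1 to B — 7 moves in all.
Check: order respected (M at step 4, H at step 6).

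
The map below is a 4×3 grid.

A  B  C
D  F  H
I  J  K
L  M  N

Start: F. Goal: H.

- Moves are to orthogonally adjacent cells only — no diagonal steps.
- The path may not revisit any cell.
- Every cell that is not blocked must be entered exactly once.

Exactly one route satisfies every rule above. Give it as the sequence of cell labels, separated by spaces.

Need to visit all 12 open cells exactly once, starting at F and ending at H.
Cell A has only two open neighbours (D and B), so the path must pass straight through it: one of those is the cell it's entered from and the other is where it exits.
Route from F: down to J, right to K, down to N, 2× left (reaching L), 3× up (reaching A), 2× right (reaching C), down to H — 11 moves in all.
Check: all 12 open cells covered.

F J K N M L I D A B C H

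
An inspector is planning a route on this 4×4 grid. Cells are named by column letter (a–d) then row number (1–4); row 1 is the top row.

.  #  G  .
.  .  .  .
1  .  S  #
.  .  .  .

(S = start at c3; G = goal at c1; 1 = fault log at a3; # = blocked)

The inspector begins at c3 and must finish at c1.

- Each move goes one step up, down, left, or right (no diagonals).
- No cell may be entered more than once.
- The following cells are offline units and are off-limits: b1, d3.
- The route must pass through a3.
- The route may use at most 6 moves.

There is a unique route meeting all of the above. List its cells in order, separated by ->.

c3 -> b3 -> a3 -> a2 -> b2 -> c2 -> c1

Any route must reach a3 and still end at c1 within 6 moves, so the order of the required stops is forced.
Route from c3: 2× left (reaching a3), up to a2, 2× right (reaching c2), up to c1 — 6 moves in all.
Check: all required cells visited; 6 ≤ 6 moves.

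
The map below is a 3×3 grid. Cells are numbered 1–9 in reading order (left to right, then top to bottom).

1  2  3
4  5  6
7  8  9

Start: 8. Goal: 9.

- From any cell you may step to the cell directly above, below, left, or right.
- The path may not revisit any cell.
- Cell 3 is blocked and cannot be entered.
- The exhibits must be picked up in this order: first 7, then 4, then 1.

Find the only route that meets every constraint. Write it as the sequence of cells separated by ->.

The waypoints must appear in the order 7, 4, 1, with no cell reused.
Route from 8: left to 7, 2× up (reaching 1), right to 2, down to 5, right to 6, down to 9 — 7 moves in all.
Check: order respected (7 at step 1, 4 at step 2, 1 at step 3).

8 -> 7 -> 4 -> 1 -> 2 -> 5 -> 6 -> 9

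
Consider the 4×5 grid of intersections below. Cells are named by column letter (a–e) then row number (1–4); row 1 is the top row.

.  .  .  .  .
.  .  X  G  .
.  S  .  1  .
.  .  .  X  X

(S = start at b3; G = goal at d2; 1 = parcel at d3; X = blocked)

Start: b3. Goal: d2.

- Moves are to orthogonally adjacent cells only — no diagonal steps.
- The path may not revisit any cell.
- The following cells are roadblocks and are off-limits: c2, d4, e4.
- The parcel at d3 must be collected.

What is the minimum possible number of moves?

Any route passes through d3 somewhere between b3 and d2. Summing Manhattan distances along the two legs (b3 → d3 → d2) gives a lower bound of 2 + 1 = 3 moves.
A route of 3 moves achieves this: b3 → c3 → d3 → d2.
Since 3 matches the lower bound, it is optimal.

3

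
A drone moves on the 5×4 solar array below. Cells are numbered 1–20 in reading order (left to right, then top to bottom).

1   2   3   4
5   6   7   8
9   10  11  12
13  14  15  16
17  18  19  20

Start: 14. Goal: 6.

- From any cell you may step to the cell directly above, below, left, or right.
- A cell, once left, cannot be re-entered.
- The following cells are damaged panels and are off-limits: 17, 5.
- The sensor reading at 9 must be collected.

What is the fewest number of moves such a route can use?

Any route passes through 9 somewhere between 14 and 6. Summing Manhattan distances along the two legs (14 → 9 → 6) gives a lower bound of 2 + 2 = 4 moves.
A route of 4 moves achieves this: 14 → 13 → 9 → 10 → 6.
Since 4 matches the lower bound, it is optimal.

4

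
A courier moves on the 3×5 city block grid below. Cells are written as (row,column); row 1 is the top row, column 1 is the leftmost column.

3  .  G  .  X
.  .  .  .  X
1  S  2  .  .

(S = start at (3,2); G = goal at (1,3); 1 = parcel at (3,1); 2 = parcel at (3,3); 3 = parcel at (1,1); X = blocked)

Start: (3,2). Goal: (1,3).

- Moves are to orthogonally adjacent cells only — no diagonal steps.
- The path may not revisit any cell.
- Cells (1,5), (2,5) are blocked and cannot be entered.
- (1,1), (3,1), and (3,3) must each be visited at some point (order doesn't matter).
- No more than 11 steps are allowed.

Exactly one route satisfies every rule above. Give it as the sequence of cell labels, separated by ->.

The 11-move cap with required stops at (1,1), (3,1), (3,3) leaves no slack for detours.
Route from (3,2): left to (3,1), 2× up (reaching (1,1)), right to (1,2), down to (2,2), right to (2,3), down to (3,3), right to (3,4), 2× up (reaching (1,4)), left to (1,3) — 11 moves in all.
Check: all required cells visited; 11 ≤ 11 moves.

(3,2) -> (3,1) -> (2,1) -> (1,1) -> (1,2) -> (2,2) -> (2,3) -> (3,3) -> (3,4) -> (2,4) -> (1,4) -> (1,3)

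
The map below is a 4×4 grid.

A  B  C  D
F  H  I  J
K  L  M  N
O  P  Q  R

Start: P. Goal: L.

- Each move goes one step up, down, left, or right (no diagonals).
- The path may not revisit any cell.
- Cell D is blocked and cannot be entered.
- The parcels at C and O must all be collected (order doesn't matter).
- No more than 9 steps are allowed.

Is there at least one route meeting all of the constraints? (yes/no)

One route that works: P → O → K → F → A → B → C → I → M → L.

yes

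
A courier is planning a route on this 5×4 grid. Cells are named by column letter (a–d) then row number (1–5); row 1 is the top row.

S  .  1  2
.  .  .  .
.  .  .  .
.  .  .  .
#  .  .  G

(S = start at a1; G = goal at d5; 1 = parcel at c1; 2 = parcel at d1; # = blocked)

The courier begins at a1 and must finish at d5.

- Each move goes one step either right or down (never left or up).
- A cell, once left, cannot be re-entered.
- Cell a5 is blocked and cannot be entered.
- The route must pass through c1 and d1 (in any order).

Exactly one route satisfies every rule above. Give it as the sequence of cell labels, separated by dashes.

a1 - b1 - c1 - d1 - d2 - d3 - d4 - d5

Moves only go right or down, so the column and row indices never decrease.
Route from a1: 3× right (reaching d1), 4× down (reaching d5) — 7 moves in all.
Check: all required cells visited.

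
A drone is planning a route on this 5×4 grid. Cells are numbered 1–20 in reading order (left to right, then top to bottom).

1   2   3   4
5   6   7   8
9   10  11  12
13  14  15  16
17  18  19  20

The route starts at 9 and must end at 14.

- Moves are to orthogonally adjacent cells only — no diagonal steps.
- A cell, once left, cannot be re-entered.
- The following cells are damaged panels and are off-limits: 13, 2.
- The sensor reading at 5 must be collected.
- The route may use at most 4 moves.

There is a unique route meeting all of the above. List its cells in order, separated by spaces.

9 5 6 10 14

Any route must reach 5 and still end at 14 within 4 moves, so the order of the required stops is forced.
Route from 9: up 1 to 5, right 1 to 6, down 2 to 14 — 4 moves in all.
Check: all required cells visited; 4 ≤ 4 moves.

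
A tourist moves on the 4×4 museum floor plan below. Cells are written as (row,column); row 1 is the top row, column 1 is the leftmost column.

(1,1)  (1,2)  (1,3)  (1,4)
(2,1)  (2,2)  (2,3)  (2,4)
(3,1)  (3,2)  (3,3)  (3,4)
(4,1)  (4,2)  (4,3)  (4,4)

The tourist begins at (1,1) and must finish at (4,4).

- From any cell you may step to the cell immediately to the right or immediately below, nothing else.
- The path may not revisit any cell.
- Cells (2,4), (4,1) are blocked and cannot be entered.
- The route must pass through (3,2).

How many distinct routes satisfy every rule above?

A right/down-only route from (1,1) to (4,4) makes exactly 3 down-moves and 3 right-moves in some order.
With no other constraints that would be C(6,3) = 20 routes.
Split at (3,2) and multiply the segment counts (each segment already excludes blocked cells): (1,1)→(3,2): 3; (3,2)→(4,4): 3; product = 9.
That gives 9 routes.

9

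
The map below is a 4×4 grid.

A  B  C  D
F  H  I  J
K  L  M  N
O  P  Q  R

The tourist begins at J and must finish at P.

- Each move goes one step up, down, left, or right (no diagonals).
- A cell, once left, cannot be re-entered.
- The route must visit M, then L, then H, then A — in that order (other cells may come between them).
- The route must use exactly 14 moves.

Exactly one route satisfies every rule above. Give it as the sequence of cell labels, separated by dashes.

J - N - R - Q - M - L - H - I - C - B - A - F - K - O - P

The waypoints must appear in the order M, L, H, A, with no cell reused.
Route from J: 2× down (reaching R), left to Q, up to M, left to L, up to H, right to I, up to C, 2× left (reaching A), 3× down (reaching O), right to P — 14 moves in all.
Check: order respected (M at step 4, L at step 5, H at step 6, A at step 10); 14 moves as required.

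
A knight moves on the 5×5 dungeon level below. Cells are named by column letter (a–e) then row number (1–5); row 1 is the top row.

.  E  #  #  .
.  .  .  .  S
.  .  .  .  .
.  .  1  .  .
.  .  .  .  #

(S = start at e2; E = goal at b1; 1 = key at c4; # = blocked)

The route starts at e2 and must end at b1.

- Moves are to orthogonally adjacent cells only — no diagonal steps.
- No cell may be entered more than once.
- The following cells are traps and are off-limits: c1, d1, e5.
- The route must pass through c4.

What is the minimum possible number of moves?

8

Any route passes through c4 somewhere between e2 and b1. Summing Manhattan distances along the two legs (e2 → c4 → b1) gives a lower bound of 4 + 4 = 8 moves.
A route of 8 moves achieves this: e2 → e3 → e4 → d4 → c4 → c3 → c2 → b2 → b1.
Since 8 matches the lower bound, it is optimal.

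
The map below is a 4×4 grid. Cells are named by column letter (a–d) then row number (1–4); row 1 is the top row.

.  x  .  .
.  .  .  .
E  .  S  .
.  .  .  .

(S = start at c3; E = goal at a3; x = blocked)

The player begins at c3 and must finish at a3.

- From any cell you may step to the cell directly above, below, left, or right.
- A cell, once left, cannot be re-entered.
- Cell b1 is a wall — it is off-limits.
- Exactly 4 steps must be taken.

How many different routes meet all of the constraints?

6

Need simple routes of exactly 4 moves from c3 to a3 (Manhattan distance 2, so 1 moves are spent on a detour and 1 undoing it).
Enumerating: c3 c2 b2 b3 a3 | c3 c2 b2 a2 a3 | c3 c4 b4 b3 a3 | c3 c4 b4 a4 a3 | c3 b3 b2 a2 a3 | c3 b3 b4 a4 a3.
That gives 6 routes.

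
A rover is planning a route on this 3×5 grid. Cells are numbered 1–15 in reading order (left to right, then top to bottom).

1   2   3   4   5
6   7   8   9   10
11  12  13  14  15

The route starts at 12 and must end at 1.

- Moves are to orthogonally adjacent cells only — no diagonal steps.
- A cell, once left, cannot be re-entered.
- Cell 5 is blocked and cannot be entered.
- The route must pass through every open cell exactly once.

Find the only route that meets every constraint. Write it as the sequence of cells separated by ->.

12 -> 11 -> 6 -> 7 -> 8 -> 13 -> 14 -> 15 -> 10 -> 9 -> 4 -> 3 -> 2 -> 1

Need to visit all 14 open cells exactly once, starting at 12 and ending at 1.
Cell 15 has only two open neighbours (10 and 14), so the path must pass straight through it: one of those is the cell it's entered from and the other is where it exits.
Route from 12: left 1 to 11, up 1 to 6, right 2 to 8, down 1 to 13, right 2 to 15, up 1 to 10, left 1 to 9, up 1 to 4, left 3 to 1 — 13 moves in all.
Check: all 14 open cells covered.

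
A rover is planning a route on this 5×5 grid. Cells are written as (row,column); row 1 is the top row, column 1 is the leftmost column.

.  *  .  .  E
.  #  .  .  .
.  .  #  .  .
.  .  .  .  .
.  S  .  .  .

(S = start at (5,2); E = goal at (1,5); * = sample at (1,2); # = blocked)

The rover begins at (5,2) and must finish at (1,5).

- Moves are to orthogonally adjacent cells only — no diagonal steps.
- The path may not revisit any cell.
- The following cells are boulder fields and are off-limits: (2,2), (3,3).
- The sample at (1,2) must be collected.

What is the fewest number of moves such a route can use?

Any route passes through (1,2) somewhere between (5,2) and (1,5). Summing Manhattan distances along the two legs ((5,2) → (1,2) → (1,5)) gives a lower bound of 4 + 3 = 7 moves.
That bound ignores the blocked cells. Measuring each leg by the fewest moves that actually steer around them ((5,2)→(1,2): 6; (1,2)→(1,5): 3) raises the lower bound to 9.
A route of 9 moves exists: (5,2) → (4,2) → (3,2) → (3,1) → (2,1) → (1,1) → (1,2) → (1,3) → (1,4) → (1,5).
Since 9 matches that lower bound, it is optimal.

9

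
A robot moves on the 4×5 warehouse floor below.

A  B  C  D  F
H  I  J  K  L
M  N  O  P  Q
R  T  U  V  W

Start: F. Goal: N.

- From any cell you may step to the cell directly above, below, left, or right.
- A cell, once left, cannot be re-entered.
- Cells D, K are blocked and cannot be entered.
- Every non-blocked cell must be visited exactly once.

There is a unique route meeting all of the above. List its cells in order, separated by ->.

F -> L -> Q -> W -> V -> P -> O -> U -> T -> R -> M -> H -> A -> B -> C -> J -> I -> N

Need to visit all 18 open cells exactly once, starting at F and ending at N.
Cell C has only two open neighbours (J and B), so the path must pass straight through it: one of those is the cell it's entered from and the other is where it exits.
Route from F: down 3 to W, left 1 to V, up 1 to P, left 1 to O, down 1 to U, left 2 to R, up 3 to A, right 2 to C, down 1 to J, left 1 to I, down 1 to N — 17 moves in all.
Check: all 18 open cells covered.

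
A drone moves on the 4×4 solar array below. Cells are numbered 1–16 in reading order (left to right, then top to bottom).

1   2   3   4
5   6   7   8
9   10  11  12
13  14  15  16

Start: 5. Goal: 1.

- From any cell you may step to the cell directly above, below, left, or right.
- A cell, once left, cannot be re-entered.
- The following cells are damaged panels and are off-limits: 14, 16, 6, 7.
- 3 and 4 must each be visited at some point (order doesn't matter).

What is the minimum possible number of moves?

9

Any route passes through 3 and 4 in some order between 5 and 1. Summing Manhattan distances along each leg and taking the cheapest ordering (5 → 4 → 3 → 1) gives a lower bound of 4 + 1 + 2 = 7 moves.
The shortest route satisfying every rule uses 9 moves: 5 → 9 → 10 → 11 → 12 → 8 → 4 → 3 → 2 → 1.
The no-revisit rule (legs can't share cells) pushes the minimum above the 7-move bound; an exhaustive check rules out every length from 7 to 8, leaving 9 as the minimum.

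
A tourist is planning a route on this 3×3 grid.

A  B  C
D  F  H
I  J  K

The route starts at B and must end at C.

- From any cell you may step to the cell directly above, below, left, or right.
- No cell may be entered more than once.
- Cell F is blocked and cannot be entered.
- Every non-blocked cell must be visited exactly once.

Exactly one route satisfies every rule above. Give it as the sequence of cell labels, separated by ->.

B -> A -> D -> I -> J -> K -> H -> C

Need to visit all 8 open cells exactly once, starting at B and ending at C.
Cell J has only two open neighbours (I and K), so the path must pass straight through it: one of those is the cell it's entered from and the other is where it exits.
Route from B: left 1 to A, down 2 to I, right 2 to K, up 2 to C — 7 moves in all.
Check: all 8 open cells covered.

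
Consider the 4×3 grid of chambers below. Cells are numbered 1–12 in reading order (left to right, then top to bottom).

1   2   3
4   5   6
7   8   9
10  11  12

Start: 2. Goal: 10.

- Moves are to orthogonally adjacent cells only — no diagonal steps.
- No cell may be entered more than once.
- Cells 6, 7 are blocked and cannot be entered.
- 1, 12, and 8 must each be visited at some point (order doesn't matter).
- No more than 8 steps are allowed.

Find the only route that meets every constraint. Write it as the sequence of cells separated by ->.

The budget equals the shortest possible length, so every move has to be on a shortest route through the required cells.
Route from 2: left to 1, down to 4, right to 5, down to 8, right to 9, down to 12, 2× left (reaching 10) — 8 moves in all.
Check: all required cells visited; 8 ≤ 8 moves.

2 -> 1 -> 4 -> 5 -> 8 -> 9 -> 12 -> 11 -> 10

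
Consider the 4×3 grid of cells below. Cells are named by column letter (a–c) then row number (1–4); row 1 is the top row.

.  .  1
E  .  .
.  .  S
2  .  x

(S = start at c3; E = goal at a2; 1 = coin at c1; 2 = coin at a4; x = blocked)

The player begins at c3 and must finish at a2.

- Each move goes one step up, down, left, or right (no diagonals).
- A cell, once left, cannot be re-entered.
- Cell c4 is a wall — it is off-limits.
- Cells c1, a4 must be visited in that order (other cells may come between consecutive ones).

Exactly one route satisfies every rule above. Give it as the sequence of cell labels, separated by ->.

c3 -> c2 -> c1 -> b1 -> b2 -> b3 -> b4 -> a4 -> a3 -> a2

The waypoints must appear in the order c1, a4, with no cell reused.
Route from c3: up 2 to c1, left 1 to b1, down 3 to b4, left 1 to a4, up 2 to a2 — 9 moves in all.
Check: order respected (1 at step 2, 2 at step 7).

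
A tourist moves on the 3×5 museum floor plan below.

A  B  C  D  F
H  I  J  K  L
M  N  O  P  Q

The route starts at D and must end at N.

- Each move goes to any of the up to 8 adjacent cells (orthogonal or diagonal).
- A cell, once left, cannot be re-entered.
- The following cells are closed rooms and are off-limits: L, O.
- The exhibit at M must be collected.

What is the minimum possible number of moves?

4

Any route passes through M somewhere between D and N. Summing Chebyshev distances along the two legs (D → M → N) gives a lower bound of 3 + 1 = 4 moves.
A route of 4 moves achieves this: D → C → I → M → N.
Since 4 matches the lower bound, it is optimal.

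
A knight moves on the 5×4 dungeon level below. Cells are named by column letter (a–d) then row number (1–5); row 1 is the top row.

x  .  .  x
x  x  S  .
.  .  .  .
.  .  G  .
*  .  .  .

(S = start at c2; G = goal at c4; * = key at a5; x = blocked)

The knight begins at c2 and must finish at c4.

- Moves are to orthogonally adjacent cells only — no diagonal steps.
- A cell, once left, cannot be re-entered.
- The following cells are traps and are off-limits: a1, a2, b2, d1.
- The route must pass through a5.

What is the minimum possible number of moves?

8

Any route passes through a5 somewhere between c2 and c4. Summing Manhattan distances along the two legs (c2 → a5 → c4) gives a lower bound of 5 + 3 = 8 moves.
A route of 8 moves achieves this: c2 → c3 → b3 → b4 → a4 → a5 → b5 → c5 → c4.
Since 8 matches the lower bound, it is optimal.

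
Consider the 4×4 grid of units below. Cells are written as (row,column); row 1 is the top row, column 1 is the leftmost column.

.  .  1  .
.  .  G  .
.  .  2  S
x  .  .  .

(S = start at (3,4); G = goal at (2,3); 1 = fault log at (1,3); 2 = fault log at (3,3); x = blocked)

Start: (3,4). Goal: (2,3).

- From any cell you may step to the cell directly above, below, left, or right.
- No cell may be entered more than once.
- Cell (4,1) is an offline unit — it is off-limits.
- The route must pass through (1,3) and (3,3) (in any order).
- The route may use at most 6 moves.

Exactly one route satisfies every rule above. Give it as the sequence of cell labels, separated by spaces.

(3,4) (3,3) (3,2) (2,2) (1,2) (1,3) (2,3)

The 6-move cap with required stops at (1,3), (3,3) leaves no slack for detours.
Route from (3,4): left 2 to (3,2), up 2 to (1,2), right 1 to (1,3), down 1 to (2,3) — 6 moves in all.
Check: all required cells visited; 6 ≤ 6 moves.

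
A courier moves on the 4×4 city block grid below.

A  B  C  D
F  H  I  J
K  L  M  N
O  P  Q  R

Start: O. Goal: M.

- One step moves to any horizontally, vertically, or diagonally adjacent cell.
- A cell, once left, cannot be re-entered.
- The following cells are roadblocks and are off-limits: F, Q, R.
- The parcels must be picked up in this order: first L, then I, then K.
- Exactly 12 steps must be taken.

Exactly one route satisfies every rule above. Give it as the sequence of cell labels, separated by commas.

O, L, I, N, J, D, C, B, A, H, K, P, M

The waypoints must appear in the order L, I, K, with no cell reused.
Route from O: up-right 2 to I, down-right 1 to N, up 2 to D, left 3 to A, down-right 1 to H, down-left 1 to K, down-right 1 to P, up-right 1 to M — 12 moves in all.
Check: order respected (L at step 1, I at step 2, K at step 10); 12 moves as required.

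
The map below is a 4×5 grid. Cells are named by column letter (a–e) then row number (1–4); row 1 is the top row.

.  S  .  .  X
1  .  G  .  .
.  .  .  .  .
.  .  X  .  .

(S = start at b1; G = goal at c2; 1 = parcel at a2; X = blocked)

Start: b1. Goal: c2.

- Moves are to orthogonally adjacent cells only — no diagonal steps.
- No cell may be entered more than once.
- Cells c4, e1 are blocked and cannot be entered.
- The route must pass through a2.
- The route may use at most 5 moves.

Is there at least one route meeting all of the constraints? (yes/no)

One route that works: b1 → a1 → a2 → b2 → c2.

yes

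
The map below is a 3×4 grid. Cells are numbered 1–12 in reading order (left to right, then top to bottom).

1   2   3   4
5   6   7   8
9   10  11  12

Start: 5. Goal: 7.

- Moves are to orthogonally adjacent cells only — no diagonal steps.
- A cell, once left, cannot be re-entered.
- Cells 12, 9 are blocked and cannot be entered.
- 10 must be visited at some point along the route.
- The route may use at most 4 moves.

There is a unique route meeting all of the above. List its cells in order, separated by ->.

The 4-move cap with required stops at 10 leaves no slack for detours.
Route from 5: right 1 to 6, down 1 to 10, right 1 to 11, up 1 to 7 — 4 moves in all.
Check: all required cells visited; 4 ≤ 4 moves.

5 -> 6 -> 10 -> 11 -> 7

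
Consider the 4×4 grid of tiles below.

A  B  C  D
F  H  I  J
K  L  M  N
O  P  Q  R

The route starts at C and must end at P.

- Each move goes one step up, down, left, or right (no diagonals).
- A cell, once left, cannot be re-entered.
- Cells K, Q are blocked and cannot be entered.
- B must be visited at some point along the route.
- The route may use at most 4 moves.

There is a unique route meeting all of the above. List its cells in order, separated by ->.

The 4-move cap with required stops at B leaves no slack for detours.
Route from C: left 1 to B, down 3 to P — 4 moves in all.
Check: all required cells visited; 4 ≤ 4 moves.

C -> B -> H -> L -> P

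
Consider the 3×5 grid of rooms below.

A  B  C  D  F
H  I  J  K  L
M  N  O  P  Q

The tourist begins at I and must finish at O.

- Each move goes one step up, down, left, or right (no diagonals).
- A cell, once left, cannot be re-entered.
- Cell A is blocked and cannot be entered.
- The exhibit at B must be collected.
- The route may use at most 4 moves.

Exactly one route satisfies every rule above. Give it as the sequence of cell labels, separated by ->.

The budget equals the shortest possible length, so every move has to be on a shortest route through the required cells.
Route from I: up to B, right to C, 2× down (reaching O) — 4 moves in all.
Check: all required cells visited; 4 ≤ 4 moves.

I -> B -> C -> J -> O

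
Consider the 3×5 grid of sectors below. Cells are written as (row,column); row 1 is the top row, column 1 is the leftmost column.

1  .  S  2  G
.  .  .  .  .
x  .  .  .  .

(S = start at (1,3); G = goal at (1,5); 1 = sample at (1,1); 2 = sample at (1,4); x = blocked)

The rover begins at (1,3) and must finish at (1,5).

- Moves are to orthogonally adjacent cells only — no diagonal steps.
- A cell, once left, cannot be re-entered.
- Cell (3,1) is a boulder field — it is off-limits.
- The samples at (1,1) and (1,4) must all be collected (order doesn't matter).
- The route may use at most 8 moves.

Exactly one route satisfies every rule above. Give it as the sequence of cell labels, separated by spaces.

Any route must reach (1,1) and (1,4) and still end at (1,5) within 8 moves, so the order of the required stops is forced.
Route from (1,3): 2× left (reaching (1,1)), down to (2,1), 3× right (reaching (2,4)), up to (1,4), right to (1,5) — 8 moves in all.
Check: all required cells visited; 8 ≤ 8 moves.

(1,3) (1,2) (1,1) (2,1) (2,2) (2,3) (2,4) (1,4) (1,5)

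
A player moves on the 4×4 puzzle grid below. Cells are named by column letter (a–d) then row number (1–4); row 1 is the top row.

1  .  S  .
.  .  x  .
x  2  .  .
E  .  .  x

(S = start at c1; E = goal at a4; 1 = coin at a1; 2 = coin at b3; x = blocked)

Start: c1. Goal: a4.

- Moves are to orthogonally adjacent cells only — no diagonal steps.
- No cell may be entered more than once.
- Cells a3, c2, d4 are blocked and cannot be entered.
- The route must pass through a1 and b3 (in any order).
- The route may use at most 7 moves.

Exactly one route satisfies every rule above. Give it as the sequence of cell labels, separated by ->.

c1 -> b1 -> a1 -> a2 -> b2 -> b3 -> b4 -> a4

The budget equals the shortest possible length, so every move has to be on a shortest route through the required cells.
Route from c1: left 2 to a1, down 1 to a2, right 1 to b2, down 2 to b4, left 1 to a4 — 7 moves in all.
Check: all required cells visited; 7 ≤ 7 moves.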